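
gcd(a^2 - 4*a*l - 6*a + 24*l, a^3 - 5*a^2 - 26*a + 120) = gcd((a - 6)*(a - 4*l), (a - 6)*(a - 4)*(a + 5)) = a - 6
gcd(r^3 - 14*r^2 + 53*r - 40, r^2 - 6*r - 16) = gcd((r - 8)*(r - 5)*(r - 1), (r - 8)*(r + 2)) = r - 8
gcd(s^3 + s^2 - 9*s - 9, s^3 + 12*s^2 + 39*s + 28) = s + 1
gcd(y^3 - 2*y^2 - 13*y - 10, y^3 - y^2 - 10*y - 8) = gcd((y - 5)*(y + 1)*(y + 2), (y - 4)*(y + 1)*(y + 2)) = y^2 + 3*y + 2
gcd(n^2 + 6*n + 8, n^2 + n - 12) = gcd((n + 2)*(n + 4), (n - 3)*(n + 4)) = n + 4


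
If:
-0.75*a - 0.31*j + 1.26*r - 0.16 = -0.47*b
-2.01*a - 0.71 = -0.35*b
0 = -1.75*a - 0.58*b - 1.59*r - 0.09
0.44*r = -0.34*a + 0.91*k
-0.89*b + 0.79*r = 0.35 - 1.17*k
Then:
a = -0.36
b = -0.03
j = 1.73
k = 0.04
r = 0.35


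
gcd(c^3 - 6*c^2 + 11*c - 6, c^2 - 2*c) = c - 2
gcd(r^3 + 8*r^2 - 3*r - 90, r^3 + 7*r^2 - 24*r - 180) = r + 6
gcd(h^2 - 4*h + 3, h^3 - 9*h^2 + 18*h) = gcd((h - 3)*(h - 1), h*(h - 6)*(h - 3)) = h - 3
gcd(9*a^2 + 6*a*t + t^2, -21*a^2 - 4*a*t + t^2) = 3*a + t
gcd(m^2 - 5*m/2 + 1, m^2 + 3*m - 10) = m - 2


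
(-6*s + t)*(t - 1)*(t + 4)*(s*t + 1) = -6*s^2*t^3 - 18*s^2*t^2 + 24*s^2*t + s*t^4 + 3*s*t^3 - 10*s*t^2 - 18*s*t + 24*s + t^3 + 3*t^2 - 4*t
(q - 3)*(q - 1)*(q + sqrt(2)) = q^3 - 4*q^2 + sqrt(2)*q^2 - 4*sqrt(2)*q + 3*q + 3*sqrt(2)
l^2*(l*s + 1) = l^3*s + l^2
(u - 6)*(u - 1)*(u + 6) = u^3 - u^2 - 36*u + 36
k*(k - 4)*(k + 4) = k^3 - 16*k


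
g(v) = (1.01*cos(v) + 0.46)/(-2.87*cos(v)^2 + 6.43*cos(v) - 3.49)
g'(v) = (-5.74*sin(v)*cos(v) + 6.43*sin(v))*(1.01*cos(v) + 0.46)/(-2.87*cos(v)^2 + 6.43*cos(v) - 3.49)^2 - 1.01*sin(v)/(-2.87*cos(v)^2 + 6.43*cos(v) - 3.49) = (-2.8987*cos(v)^2 - 2.6404*cos(v) + 6.4827)*sin(v)/(8.2369*cos(v)^4 - 36.9082*cos(v)^3 + 61.3775*cos(v)^2 - 44.8814*cos(v) + 12.1801)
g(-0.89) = -1.89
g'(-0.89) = -8.49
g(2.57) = 0.04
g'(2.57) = 0.03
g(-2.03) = -0.00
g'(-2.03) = -0.13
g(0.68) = -5.52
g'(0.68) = 33.11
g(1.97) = -0.01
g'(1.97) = 0.16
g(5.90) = 287.06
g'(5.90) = -24324.07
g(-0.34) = 66.94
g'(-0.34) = -1061.94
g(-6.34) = 21.32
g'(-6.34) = -11.46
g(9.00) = 0.04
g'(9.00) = 0.02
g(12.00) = -12.18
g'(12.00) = -101.30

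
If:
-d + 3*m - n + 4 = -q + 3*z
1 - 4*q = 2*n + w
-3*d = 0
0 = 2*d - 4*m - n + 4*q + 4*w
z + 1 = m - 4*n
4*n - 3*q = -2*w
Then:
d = 0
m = 931/484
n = -79/121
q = 2/11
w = 191/121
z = 1711/484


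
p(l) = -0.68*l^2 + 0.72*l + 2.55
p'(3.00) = -3.36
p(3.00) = -1.41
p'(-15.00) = 21.12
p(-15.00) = -161.25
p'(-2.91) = 4.68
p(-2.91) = -5.30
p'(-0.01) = 0.73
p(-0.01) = 2.54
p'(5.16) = -6.30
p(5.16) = -11.84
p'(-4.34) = 6.62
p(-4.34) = -13.38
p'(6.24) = -7.77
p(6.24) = -19.43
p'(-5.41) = 8.08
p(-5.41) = -21.25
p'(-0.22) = 1.02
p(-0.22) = 2.36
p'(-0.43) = 1.30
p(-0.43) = 2.11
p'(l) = 0.72 - 1.36*l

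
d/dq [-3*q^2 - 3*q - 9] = -6*q - 3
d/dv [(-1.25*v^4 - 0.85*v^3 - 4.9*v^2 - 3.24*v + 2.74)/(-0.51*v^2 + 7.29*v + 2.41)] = (1.275*v^5 - 26.904*v^4 - 24.443*v^3 - 43.5189*v^2 - 20.8232*v - 27.783)/(0.2601*v^4 - 7.4358*v^3 + 50.6859*v^2 + 35.1378*v + 5.8081)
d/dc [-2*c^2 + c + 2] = 1 - 4*c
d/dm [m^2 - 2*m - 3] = 2*m - 2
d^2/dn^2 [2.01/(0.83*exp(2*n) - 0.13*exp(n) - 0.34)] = ((0.2613 - 6.6732*exp(n))*(-0.83*exp(2*n) + 0.13*exp(n) + 0.34) - 2.01*(1.66*exp(n) - 0.13)*(3.32*exp(n) - 0.26)*exp(n))*exp(n)/(-0.83*exp(2*n) + 0.13*exp(n) + 0.34)^3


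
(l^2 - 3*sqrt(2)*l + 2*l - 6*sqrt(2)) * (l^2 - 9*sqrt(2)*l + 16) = l^4 - 12*sqrt(2)*l^3 + 2*l^3 - 24*sqrt(2)*l^2 + 70*l^2 - 48*sqrt(2)*l + 140*l - 96*sqrt(2)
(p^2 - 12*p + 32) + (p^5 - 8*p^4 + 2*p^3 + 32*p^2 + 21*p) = p^5 - 8*p^4 + 2*p^3 + 33*p^2 + 9*p + 32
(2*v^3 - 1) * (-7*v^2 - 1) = -14*v^5 - 2*v^3 + 7*v^2 + 1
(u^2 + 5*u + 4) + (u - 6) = u^2 + 6*u - 2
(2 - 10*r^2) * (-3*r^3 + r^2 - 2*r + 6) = 30*r^5 - 10*r^4 + 14*r^3 - 58*r^2 - 4*r + 12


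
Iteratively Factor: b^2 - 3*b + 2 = (b - 2)*(b - 1)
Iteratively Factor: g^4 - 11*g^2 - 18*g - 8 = (g + 1)*(g^3 - g^2 - 10*g - 8) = (g + 1)^2*(g^2 - 2*g - 8) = (g + 1)^2*(g + 2)*(g - 4)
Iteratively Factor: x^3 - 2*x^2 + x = (x - 1)*(x^2 - x) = x*(x - 1)*(x - 1)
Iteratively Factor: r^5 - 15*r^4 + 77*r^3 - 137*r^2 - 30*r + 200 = (r - 5)*(r^4 - 10*r^3 + 27*r^2 - 2*r - 40) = (r - 5)*(r + 1)*(r^3 - 11*r^2 + 38*r - 40) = (r - 5)*(r - 2)*(r + 1)*(r^2 - 9*r + 20) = (r - 5)*(r - 4)*(r - 2)*(r + 1)*(r - 5)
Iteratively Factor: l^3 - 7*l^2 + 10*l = (l - 2)*(l^2 - 5*l) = l*(l - 2)*(l - 5)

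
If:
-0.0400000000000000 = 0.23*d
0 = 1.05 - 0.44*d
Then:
No Solution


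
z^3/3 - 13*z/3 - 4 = (z/3 + 1)*(z - 4)*(z + 1)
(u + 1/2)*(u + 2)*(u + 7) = u^3 + 19*u^2/2 + 37*u/2 + 7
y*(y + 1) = y^2 + y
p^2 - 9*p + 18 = (p - 6)*(p - 3)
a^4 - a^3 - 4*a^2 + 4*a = a*(a - 2)*(a - 1)*(a + 2)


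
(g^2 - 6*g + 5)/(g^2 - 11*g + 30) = (g - 1)/(g - 6)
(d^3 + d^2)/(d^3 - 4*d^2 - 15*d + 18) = d^2*(d + 1)/(d^3 - 4*d^2 - 15*d + 18)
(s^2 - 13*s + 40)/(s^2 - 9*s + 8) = (s - 5)/(s - 1)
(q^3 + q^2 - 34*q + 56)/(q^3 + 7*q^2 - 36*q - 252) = (q^2 - 6*q + 8)/(q^2 - 36)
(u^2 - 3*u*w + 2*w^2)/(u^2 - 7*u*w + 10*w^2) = (u - w)/(u - 5*w)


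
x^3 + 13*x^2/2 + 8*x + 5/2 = (x + 1/2)*(x + 1)*(x + 5)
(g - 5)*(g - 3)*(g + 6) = g^3 - 2*g^2 - 33*g + 90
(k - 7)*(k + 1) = k^2 - 6*k - 7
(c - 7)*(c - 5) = c^2 - 12*c + 35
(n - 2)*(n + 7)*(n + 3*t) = n^3 + 3*n^2*t + 5*n^2 + 15*n*t - 14*n - 42*t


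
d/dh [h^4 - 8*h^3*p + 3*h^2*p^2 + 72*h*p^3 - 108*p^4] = 4*h^3 - 24*h^2*p + 6*h*p^2 + 72*p^3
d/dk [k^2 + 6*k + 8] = 2*k + 6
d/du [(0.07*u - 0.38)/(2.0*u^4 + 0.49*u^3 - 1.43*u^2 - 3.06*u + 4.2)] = (-0.42*u^4 + 2.9714*u^3 + 0.6587*u^2 - 1.0868*u - 0.8688)/(4.0*u^8 + 1.96*u^7 - 5.4799*u^6 - 13.6414*u^5 + 15.8461*u^4 + 12.8676*u^3 - 2.6484*u^2 - 25.704*u + 17.64)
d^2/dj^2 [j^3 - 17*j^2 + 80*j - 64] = 6*j - 34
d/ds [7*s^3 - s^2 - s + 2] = 21*s^2 - 2*s - 1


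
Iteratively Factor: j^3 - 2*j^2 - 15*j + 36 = (j - 3)*(j^2 + j - 12) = (j - 3)^2*(j + 4)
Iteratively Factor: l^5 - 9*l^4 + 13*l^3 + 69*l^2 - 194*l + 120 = (l - 2)*(l^4 - 7*l^3 - l^2 + 67*l - 60) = (l - 4)*(l - 2)*(l^3 - 3*l^2 - 13*l + 15) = (l - 4)*(l - 2)*(l - 1)*(l^2 - 2*l - 15) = (l - 5)*(l - 4)*(l - 2)*(l - 1)*(l + 3)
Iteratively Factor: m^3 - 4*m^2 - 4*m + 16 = (m - 2)*(m^2 - 2*m - 8) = (m - 2)*(m + 2)*(m - 4)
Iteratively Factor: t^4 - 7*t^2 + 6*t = (t + 3)*(t^3 - 3*t^2 + 2*t) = (t - 1)*(t + 3)*(t^2 - 2*t) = t*(t - 1)*(t + 3)*(t - 2)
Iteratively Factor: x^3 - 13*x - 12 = (x + 3)*(x^2 - 3*x - 4) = (x - 4)*(x + 3)*(x + 1)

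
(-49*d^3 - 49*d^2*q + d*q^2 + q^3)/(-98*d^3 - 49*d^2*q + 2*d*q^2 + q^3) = (d + q)/(2*d + q)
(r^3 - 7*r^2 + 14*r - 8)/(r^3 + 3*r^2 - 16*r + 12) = (r - 4)/(r + 6)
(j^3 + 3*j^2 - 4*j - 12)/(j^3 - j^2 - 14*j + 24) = (j^2 + 5*j + 6)/(j^2 + j - 12)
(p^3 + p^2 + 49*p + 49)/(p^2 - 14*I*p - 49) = (p^2 + p*(1 + 7*I) + 7*I)/(p - 7*I)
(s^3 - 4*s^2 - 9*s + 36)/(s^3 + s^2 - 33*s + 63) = (s^2 - s - 12)/(s^2 + 4*s - 21)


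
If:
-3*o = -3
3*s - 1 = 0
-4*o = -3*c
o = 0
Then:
No Solution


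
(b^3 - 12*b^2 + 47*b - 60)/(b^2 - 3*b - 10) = (b^2 - 7*b + 12)/(b + 2)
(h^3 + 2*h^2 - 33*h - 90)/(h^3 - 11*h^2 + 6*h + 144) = (h + 5)/(h - 8)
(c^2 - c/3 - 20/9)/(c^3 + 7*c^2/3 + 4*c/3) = (c - 5/3)/(c*(c + 1))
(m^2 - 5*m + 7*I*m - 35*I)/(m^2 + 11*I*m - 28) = (m - 5)/(m + 4*I)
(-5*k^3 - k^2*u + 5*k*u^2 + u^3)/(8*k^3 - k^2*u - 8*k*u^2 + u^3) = (5*k + u)/(-8*k + u)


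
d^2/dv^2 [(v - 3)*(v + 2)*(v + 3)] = 6*v + 4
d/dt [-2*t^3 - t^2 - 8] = 2*t*(-3*t - 1)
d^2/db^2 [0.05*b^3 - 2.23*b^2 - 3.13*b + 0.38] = 0.3*b - 4.46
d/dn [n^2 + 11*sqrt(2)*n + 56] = 2*n + 11*sqrt(2)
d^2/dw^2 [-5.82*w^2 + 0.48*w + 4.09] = -11.6400000000000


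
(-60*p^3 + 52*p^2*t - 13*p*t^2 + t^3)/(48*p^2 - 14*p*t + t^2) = (-10*p^2 + 7*p*t - t^2)/(8*p - t)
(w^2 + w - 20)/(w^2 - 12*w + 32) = (w + 5)/(w - 8)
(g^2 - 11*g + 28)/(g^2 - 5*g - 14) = (g - 4)/(g + 2)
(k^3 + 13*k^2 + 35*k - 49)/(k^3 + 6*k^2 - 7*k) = (k + 7)/k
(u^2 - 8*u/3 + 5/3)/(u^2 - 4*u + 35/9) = 3*(u - 1)/(3*u - 7)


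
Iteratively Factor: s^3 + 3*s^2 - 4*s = (s - 1)*(s^2 + 4*s) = s*(s - 1)*(s + 4)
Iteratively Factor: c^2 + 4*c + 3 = (c + 3)*(c + 1)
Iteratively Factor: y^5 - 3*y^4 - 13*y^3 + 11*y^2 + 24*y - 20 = (y + 2)*(y^4 - 5*y^3 - 3*y^2 + 17*y - 10) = (y - 1)*(y + 2)*(y^3 - 4*y^2 - 7*y + 10) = (y - 1)^2*(y + 2)*(y^2 - 3*y - 10) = (y - 1)^2*(y + 2)^2*(y - 5)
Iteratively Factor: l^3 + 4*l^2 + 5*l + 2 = (l + 1)*(l^2 + 3*l + 2) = (l + 1)^2*(l + 2)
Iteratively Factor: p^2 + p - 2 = (p + 2)*(p - 1)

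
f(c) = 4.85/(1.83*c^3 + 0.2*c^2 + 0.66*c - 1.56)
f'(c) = 4.85*(-5.49*c^2 - 0.4*c - 0.66)/(1.83*c^3 + 0.2*c^2 + 0.66*c - 1.56)^2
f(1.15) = 2.16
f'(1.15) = -8.05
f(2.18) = 0.25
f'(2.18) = -0.34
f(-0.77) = -1.74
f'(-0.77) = -2.26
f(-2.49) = -0.16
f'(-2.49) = -0.18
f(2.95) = 0.10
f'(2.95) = -0.10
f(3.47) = 0.06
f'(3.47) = -0.05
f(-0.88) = -1.50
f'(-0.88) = -2.12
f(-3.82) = -0.05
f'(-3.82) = -0.04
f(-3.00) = -0.09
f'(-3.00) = -0.09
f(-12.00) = -0.00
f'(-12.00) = -0.00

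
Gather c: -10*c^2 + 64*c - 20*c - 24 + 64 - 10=-10*c^2 + 44*c + 30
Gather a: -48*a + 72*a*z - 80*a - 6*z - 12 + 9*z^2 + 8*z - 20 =a*(72*z - 128) + 9*z^2 + 2*z - 32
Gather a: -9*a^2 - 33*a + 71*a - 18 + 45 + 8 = -9*a^2 + 38*a + 35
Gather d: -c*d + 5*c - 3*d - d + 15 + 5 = 5*c + d*(-c - 4) + 20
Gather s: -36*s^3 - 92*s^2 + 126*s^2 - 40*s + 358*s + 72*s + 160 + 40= -36*s^3 + 34*s^2 + 390*s + 200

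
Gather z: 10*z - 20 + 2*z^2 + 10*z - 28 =2*z^2 + 20*z - 48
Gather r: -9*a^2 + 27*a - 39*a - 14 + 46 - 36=-9*a^2 - 12*a - 4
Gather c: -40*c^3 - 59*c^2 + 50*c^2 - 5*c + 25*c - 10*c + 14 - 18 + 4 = -40*c^3 - 9*c^2 + 10*c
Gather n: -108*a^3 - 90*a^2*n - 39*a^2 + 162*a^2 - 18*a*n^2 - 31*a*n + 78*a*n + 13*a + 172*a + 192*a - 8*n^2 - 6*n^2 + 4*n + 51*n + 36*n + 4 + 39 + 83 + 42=-108*a^3 + 123*a^2 + 377*a + n^2*(-18*a - 14) + n*(-90*a^2 + 47*a + 91) + 168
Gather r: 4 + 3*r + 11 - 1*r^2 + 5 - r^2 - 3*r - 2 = 18 - 2*r^2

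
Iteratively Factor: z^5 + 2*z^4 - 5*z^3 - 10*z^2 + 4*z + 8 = (z + 1)*(z^4 + z^3 - 6*z^2 - 4*z + 8) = (z - 2)*(z + 1)*(z^3 + 3*z^2 - 4) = (z - 2)*(z - 1)*(z + 1)*(z^2 + 4*z + 4) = (z - 2)*(z - 1)*(z + 1)*(z + 2)*(z + 2)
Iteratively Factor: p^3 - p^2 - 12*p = (p - 4)*(p^2 + 3*p) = (p - 4)*(p + 3)*(p)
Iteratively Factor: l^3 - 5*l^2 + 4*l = (l - 4)*(l^2 - l) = l*(l - 4)*(l - 1)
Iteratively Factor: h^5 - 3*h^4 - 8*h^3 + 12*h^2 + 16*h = (h - 2)*(h^4 - h^3 - 10*h^2 - 8*h) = h*(h - 2)*(h^3 - h^2 - 10*h - 8) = h*(h - 4)*(h - 2)*(h^2 + 3*h + 2) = h*(h - 4)*(h - 2)*(h + 2)*(h + 1)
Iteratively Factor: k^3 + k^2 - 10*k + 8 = (k - 2)*(k^2 + 3*k - 4) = (k - 2)*(k - 1)*(k + 4)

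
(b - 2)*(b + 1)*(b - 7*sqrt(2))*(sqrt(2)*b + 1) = sqrt(2)*b^4 - 13*b^3 - sqrt(2)*b^3 - 9*sqrt(2)*b^2 + 13*b^2 + 7*sqrt(2)*b + 26*b + 14*sqrt(2)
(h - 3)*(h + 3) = h^2 - 9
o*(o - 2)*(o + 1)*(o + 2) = o^4 + o^3 - 4*o^2 - 4*o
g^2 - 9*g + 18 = (g - 6)*(g - 3)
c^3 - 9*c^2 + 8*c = c*(c - 8)*(c - 1)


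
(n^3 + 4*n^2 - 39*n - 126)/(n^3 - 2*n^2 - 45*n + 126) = (n + 3)/(n - 3)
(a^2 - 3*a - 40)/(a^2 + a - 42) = (a^2 - 3*a - 40)/(a^2 + a - 42)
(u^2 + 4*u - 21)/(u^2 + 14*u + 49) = (u - 3)/(u + 7)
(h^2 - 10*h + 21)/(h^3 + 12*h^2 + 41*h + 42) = (h^2 - 10*h + 21)/(h^3 + 12*h^2 + 41*h + 42)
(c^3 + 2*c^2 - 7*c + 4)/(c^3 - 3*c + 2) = (c + 4)/(c + 2)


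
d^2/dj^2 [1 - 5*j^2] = -10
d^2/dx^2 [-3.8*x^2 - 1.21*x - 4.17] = -7.60000000000000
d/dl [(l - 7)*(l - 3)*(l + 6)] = 3*l^2 - 8*l - 39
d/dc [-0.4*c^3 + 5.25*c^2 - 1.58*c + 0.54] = -1.2*c^2 + 10.5*c - 1.58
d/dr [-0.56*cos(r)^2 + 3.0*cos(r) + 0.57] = (1.12*cos(r) - 3.0)*sin(r)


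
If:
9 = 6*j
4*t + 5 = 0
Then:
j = 3/2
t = -5/4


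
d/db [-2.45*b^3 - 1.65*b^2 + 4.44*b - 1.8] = -7.35*b^2 - 3.3*b + 4.44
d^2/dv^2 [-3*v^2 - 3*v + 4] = -6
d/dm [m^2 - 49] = 2*m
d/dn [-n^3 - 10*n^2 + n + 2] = -3*n^2 - 20*n + 1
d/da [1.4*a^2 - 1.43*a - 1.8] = 2.8*a - 1.43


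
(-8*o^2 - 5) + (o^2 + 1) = -7*o^2 - 4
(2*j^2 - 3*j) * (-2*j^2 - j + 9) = -4*j^4 + 4*j^3 + 21*j^2 - 27*j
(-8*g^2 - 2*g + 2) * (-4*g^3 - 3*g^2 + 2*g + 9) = 32*g^5 + 32*g^4 - 18*g^3 - 82*g^2 - 14*g + 18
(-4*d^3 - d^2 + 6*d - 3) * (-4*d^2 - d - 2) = 16*d^5 + 8*d^4 - 15*d^3 + 8*d^2 - 9*d + 6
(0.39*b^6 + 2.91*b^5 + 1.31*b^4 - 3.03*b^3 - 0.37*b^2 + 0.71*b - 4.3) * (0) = 0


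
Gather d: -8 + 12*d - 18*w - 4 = 12*d - 18*w - 12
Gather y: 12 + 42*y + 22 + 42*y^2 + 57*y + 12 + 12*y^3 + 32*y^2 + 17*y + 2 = 12*y^3 + 74*y^2 + 116*y + 48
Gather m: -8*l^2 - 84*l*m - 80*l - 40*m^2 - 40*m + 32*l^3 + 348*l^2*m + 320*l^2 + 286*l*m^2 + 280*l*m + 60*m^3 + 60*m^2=32*l^3 + 312*l^2 - 80*l + 60*m^3 + m^2*(286*l + 20) + m*(348*l^2 + 196*l - 40)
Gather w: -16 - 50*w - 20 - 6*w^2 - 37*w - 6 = -6*w^2 - 87*w - 42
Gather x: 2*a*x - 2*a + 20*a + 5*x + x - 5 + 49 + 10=18*a + x*(2*a + 6) + 54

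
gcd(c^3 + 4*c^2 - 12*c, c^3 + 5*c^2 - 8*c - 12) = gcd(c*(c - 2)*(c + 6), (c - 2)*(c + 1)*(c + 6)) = c^2 + 4*c - 12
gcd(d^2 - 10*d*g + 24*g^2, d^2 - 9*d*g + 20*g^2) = d - 4*g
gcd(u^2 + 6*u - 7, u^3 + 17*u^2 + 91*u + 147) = u + 7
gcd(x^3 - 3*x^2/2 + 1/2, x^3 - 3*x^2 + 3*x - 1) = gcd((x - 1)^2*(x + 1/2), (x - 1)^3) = x^2 - 2*x + 1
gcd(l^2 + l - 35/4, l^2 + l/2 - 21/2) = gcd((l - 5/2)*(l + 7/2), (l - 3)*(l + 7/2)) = l + 7/2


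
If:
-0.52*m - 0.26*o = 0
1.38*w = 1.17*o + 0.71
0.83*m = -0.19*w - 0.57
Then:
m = -1.31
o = 2.63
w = 2.74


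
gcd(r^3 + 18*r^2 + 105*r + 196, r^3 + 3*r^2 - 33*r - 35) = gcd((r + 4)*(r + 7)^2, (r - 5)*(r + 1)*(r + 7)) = r + 7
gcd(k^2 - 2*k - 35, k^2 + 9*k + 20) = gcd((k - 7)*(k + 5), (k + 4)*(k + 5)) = k + 5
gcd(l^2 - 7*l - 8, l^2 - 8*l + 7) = 1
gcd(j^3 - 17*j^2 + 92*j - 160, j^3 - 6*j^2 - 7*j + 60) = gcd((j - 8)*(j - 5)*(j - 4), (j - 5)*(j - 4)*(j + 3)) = j^2 - 9*j + 20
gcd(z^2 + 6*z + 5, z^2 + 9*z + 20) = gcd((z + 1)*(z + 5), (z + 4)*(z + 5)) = z + 5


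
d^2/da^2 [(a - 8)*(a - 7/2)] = 2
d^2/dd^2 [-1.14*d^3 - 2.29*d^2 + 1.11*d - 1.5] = -6.84*d - 4.58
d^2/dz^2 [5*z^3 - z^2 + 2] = 30*z - 2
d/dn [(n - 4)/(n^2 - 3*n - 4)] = -1/(n^2 + 2*n + 1)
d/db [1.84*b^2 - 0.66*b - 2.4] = 3.68*b - 0.66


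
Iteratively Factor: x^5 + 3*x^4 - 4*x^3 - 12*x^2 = (x + 3)*(x^4 - 4*x^2) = x*(x + 3)*(x^3 - 4*x) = x^2*(x + 3)*(x^2 - 4) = x^2*(x + 2)*(x + 3)*(x - 2)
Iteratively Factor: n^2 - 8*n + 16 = (n - 4)*(n - 4)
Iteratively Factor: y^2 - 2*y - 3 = (y + 1)*(y - 3)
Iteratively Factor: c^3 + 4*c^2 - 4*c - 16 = (c - 2)*(c^2 + 6*c + 8) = (c - 2)*(c + 2)*(c + 4)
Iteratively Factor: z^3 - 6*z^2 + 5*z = (z - 5)*(z^2 - z) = (z - 5)*(z - 1)*(z)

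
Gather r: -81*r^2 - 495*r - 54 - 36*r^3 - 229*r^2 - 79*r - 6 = -36*r^3 - 310*r^2 - 574*r - 60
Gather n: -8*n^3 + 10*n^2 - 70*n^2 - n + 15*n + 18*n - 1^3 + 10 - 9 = -8*n^3 - 60*n^2 + 32*n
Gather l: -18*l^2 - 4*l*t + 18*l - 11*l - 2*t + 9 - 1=-18*l^2 + l*(7 - 4*t) - 2*t + 8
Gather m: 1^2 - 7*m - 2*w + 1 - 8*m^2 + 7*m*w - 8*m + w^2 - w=-8*m^2 + m*(7*w - 15) + w^2 - 3*w + 2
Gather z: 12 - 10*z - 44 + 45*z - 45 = 35*z - 77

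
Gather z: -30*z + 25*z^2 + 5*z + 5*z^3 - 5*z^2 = 5*z^3 + 20*z^2 - 25*z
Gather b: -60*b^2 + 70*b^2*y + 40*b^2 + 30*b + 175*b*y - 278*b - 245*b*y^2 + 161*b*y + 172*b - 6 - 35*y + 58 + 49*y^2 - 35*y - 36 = b^2*(70*y - 20) + b*(-245*y^2 + 336*y - 76) + 49*y^2 - 70*y + 16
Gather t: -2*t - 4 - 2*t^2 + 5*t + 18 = -2*t^2 + 3*t + 14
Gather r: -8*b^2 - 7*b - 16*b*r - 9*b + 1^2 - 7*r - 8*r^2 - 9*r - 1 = -8*b^2 - 16*b - 8*r^2 + r*(-16*b - 16)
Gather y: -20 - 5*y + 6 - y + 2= -6*y - 12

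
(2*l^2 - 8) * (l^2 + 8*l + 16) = 2*l^4 + 16*l^3 + 24*l^2 - 64*l - 128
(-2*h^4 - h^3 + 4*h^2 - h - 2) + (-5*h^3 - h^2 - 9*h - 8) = -2*h^4 - 6*h^3 + 3*h^2 - 10*h - 10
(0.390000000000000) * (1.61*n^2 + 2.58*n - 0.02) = 0.6279*n^2 + 1.0062*n - 0.0078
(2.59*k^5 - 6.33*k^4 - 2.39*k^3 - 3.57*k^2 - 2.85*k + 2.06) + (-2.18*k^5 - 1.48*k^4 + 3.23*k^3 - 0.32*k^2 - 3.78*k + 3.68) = 0.41*k^5 - 7.81*k^4 + 0.84*k^3 - 3.89*k^2 - 6.63*k + 5.74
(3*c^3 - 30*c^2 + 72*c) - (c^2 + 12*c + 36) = 3*c^3 - 31*c^2 + 60*c - 36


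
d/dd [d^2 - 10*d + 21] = 2*d - 10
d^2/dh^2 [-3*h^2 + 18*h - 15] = -6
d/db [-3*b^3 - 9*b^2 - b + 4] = -9*b^2 - 18*b - 1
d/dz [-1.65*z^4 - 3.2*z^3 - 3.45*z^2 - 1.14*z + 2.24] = -6.6*z^3 - 9.6*z^2 - 6.9*z - 1.14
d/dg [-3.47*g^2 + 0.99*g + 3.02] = 0.99 - 6.94*g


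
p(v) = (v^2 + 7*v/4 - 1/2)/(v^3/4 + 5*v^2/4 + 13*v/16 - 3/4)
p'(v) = (2*v + 7/4)/(v^3/4 + 5*v^2/4 + 13*v/16 - 3/4) + (-3*v^2/4 - 5*v/2 - 13/16)*(v^2 + 7*v/4 - 1/2)/(v^3/4 + 5*v^2/4 + 13*v/16 - 3/4)^2 = 8*(-8*v^4 - 28*v^3 - 32*v^2 - 8*v - 29)/(16*v^6 + 160*v^5 + 504*v^4 + 424*v^3 - 311*v^2 - 312*v + 144)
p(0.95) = 1.51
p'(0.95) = -1.61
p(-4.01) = -302.56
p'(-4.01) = -30222.35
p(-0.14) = 0.86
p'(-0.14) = -1.26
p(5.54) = 0.47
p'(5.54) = -0.06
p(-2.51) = 1.24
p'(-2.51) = -2.08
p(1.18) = 1.25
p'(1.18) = -0.81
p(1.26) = 1.19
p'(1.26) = -0.68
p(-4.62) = -5.15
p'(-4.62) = -7.94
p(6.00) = 0.45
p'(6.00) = -0.05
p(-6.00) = -1.71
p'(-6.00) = -0.80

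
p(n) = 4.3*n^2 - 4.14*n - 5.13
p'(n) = 8.6*n - 4.14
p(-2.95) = 44.50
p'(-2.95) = -29.51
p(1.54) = -1.31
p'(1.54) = 9.10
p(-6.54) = 205.86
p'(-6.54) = -60.38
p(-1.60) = 12.50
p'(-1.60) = -17.90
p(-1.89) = 18.05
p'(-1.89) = -20.39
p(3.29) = 27.79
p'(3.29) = 24.15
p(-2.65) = 36.04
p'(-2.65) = -26.93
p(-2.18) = 24.33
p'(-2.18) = -22.89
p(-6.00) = 174.51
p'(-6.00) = -55.74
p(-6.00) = 174.51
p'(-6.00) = -55.74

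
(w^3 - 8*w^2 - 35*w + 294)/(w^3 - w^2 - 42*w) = (w - 7)/w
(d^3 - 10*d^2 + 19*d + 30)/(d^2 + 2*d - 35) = (d^2 - 5*d - 6)/(d + 7)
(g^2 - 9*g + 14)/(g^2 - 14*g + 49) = (g - 2)/(g - 7)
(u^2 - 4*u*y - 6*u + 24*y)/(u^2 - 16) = (u^2 - 4*u*y - 6*u + 24*y)/(u^2 - 16)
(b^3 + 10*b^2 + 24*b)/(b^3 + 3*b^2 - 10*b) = (b^2 + 10*b + 24)/(b^2 + 3*b - 10)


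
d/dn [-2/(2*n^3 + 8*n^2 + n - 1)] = 2*(6*n^2 + 16*n + 1)/(2*n^3 + 8*n^2 + n - 1)^2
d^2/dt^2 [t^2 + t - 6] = 2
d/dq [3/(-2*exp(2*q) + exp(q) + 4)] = (12*exp(q) - 3)*exp(q)/(-2*exp(2*q) + exp(q) + 4)^2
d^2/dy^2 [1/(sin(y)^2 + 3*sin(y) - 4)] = (-35*sin(y) + sin(3*y) + 13*cos(2*y)/2 - 65/2)/((sin(y) - 1)^2*(sin(y) + 4)^3)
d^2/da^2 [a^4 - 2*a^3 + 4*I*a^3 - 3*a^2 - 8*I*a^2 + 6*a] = 12*a^2 + a*(-12 + 24*I) - 6 - 16*I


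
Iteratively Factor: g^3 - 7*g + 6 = (g + 3)*(g^2 - 3*g + 2) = (g - 2)*(g + 3)*(g - 1)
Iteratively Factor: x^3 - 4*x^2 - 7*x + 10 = (x - 1)*(x^2 - 3*x - 10) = (x - 1)*(x + 2)*(x - 5)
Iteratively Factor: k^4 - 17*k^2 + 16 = (k + 4)*(k^3 - 4*k^2 - k + 4) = (k + 1)*(k + 4)*(k^2 - 5*k + 4) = (k - 4)*(k + 1)*(k + 4)*(k - 1)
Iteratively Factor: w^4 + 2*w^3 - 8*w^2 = (w)*(w^3 + 2*w^2 - 8*w) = w*(w - 2)*(w^2 + 4*w) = w*(w - 2)*(w + 4)*(w)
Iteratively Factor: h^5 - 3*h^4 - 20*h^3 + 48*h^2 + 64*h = (h - 4)*(h^4 + h^3 - 16*h^2 - 16*h) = h*(h - 4)*(h^3 + h^2 - 16*h - 16) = h*(h - 4)*(h + 4)*(h^2 - 3*h - 4) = h*(h - 4)*(h + 1)*(h + 4)*(h - 4)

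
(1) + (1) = 2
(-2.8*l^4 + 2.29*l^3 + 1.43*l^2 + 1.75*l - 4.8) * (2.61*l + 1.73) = -7.308*l^5 + 1.1329*l^4 + 7.694*l^3 + 7.0414*l^2 - 9.5005*l - 8.304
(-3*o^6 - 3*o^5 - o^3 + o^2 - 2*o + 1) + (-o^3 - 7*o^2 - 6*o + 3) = -3*o^6 - 3*o^5 - 2*o^3 - 6*o^2 - 8*o + 4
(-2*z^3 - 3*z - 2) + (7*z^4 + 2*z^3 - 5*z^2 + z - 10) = 7*z^4 - 5*z^2 - 2*z - 12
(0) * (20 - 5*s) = 0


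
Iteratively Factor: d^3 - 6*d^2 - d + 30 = (d - 3)*(d^2 - 3*d - 10) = (d - 5)*(d - 3)*(d + 2)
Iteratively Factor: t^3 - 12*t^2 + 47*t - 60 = (t - 4)*(t^2 - 8*t + 15) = (t - 4)*(t - 3)*(t - 5)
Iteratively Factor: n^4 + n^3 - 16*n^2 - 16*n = (n - 4)*(n^3 + 5*n^2 + 4*n) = (n - 4)*(n + 1)*(n^2 + 4*n) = n*(n - 4)*(n + 1)*(n + 4)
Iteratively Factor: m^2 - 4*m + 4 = (m - 2)*(m - 2)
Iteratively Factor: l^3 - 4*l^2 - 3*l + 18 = (l + 2)*(l^2 - 6*l + 9) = (l - 3)*(l + 2)*(l - 3)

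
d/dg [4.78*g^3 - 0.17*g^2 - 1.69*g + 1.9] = 14.34*g^2 - 0.34*g - 1.69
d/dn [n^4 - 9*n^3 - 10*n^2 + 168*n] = 4*n^3 - 27*n^2 - 20*n + 168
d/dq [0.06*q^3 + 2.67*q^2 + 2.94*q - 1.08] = 0.18*q^2 + 5.34*q + 2.94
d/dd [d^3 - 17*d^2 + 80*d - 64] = 3*d^2 - 34*d + 80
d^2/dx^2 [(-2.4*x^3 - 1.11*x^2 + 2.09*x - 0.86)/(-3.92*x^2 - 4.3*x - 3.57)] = (-80.0729920000001*x^3 + 207.14232*x^2 + 445.993296*x + 100.19329)/(60.236288*x^6 + 198.22656*x^5 + 382.016544*x^4 + 440.56252*x^3 + 347.907924*x^2 + 164.40921*x + 45.499293)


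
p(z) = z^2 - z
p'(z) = 2*z - 1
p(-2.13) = 6.67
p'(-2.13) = -5.26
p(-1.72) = 4.68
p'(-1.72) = -4.44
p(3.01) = 6.05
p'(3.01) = 5.02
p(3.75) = 10.31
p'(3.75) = 6.50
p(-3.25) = 13.81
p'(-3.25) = -7.50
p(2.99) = 5.95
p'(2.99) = 4.98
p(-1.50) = 3.75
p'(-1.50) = -4.00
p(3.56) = 9.11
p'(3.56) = 6.12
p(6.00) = 30.00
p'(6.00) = 11.00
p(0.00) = 0.00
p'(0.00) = -1.00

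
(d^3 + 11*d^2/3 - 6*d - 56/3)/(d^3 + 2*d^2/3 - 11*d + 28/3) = (d + 2)/(d - 1)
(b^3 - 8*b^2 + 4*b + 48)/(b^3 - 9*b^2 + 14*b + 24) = (b + 2)/(b + 1)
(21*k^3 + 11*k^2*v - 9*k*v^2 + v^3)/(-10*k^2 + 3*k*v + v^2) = (21*k^3 + 11*k^2*v - 9*k*v^2 + v^3)/(-10*k^2 + 3*k*v + v^2)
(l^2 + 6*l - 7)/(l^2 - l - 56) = (l - 1)/(l - 8)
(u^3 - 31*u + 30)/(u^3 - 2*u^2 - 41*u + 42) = (u - 5)/(u - 7)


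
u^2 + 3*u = u*(u + 3)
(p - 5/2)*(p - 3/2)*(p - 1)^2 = p^4 - 6*p^3 + 51*p^2/4 - 23*p/2 + 15/4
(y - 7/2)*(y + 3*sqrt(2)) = y^2 - 7*y/2 + 3*sqrt(2)*y - 21*sqrt(2)/2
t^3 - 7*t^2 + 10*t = t*(t - 5)*(t - 2)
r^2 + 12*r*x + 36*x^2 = (r + 6*x)^2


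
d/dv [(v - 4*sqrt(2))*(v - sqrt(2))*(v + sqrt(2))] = 3*v^2 - 8*sqrt(2)*v - 2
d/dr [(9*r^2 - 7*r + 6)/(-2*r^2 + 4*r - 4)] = (11*r^2 - 24*r + 2)/(2*(r^4 - 4*r^3 + 8*r^2 - 8*r + 4))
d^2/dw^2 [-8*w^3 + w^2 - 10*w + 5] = 2 - 48*w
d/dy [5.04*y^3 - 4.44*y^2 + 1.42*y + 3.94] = 15.12*y^2 - 8.88*y + 1.42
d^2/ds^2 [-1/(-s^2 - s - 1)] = 2*(-s^2 - s + (2*s + 1)^2 - 1)/(s^2 + s + 1)^3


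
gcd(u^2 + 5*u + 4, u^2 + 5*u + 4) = u^2 + 5*u + 4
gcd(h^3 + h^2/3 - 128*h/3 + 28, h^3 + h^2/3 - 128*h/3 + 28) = h^3 + h^2/3 - 128*h/3 + 28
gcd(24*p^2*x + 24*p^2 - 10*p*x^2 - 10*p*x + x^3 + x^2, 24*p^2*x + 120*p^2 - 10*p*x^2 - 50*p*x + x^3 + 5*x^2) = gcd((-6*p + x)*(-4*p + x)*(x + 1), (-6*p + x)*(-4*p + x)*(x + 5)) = 24*p^2 - 10*p*x + x^2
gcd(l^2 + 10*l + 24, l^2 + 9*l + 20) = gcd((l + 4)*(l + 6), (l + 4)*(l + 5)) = l + 4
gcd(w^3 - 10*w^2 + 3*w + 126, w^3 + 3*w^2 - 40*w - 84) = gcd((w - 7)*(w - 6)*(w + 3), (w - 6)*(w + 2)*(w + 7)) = w - 6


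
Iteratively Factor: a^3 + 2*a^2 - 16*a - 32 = (a + 4)*(a^2 - 2*a - 8) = (a + 2)*(a + 4)*(a - 4)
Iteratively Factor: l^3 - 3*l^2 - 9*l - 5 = (l + 1)*(l^2 - 4*l - 5) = (l - 5)*(l + 1)*(l + 1)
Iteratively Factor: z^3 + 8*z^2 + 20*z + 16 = (z + 4)*(z^2 + 4*z + 4) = (z + 2)*(z + 4)*(z + 2)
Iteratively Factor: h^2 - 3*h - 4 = (h + 1)*(h - 4)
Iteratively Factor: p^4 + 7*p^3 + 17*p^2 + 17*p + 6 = (p + 3)*(p^3 + 4*p^2 + 5*p + 2) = (p + 2)*(p + 3)*(p^2 + 2*p + 1) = (p + 1)*(p + 2)*(p + 3)*(p + 1)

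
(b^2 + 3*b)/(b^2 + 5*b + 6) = b/(b + 2)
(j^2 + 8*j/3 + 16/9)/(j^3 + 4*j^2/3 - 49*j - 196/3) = (j + 4/3)/(j^2 - 49)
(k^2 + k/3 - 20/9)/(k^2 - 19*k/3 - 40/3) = (k - 4/3)/(k - 8)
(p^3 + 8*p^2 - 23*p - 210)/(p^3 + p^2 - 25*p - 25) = (p^2 + 13*p + 42)/(p^2 + 6*p + 5)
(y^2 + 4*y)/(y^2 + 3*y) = (y + 4)/(y + 3)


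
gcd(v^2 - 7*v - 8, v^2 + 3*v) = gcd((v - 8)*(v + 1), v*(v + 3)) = 1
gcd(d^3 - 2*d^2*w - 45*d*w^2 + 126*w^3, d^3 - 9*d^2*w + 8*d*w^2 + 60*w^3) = -d + 6*w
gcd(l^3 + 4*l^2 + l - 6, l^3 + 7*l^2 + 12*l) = l + 3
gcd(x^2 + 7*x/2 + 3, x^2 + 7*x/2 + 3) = x^2 + 7*x/2 + 3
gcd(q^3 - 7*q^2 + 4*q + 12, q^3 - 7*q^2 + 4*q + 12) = q^3 - 7*q^2 + 4*q + 12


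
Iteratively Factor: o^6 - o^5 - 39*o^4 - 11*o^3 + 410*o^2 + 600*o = (o)*(o^5 - o^4 - 39*o^3 - 11*o^2 + 410*o + 600) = o*(o - 5)*(o^4 + 4*o^3 - 19*o^2 - 106*o - 120) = o*(o - 5)^2*(o^3 + 9*o^2 + 26*o + 24) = o*(o - 5)^2*(o + 4)*(o^2 + 5*o + 6) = o*(o - 5)^2*(o + 3)*(o + 4)*(o + 2)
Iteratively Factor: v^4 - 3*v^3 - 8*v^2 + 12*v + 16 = (v + 1)*(v^3 - 4*v^2 - 4*v + 16) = (v + 1)*(v + 2)*(v^2 - 6*v + 8) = (v - 4)*(v + 1)*(v + 2)*(v - 2)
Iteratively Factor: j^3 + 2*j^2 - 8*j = (j - 2)*(j^2 + 4*j) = j*(j - 2)*(j + 4)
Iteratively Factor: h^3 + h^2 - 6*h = (h)*(h^2 + h - 6) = h*(h + 3)*(h - 2)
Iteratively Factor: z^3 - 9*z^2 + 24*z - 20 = (z - 2)*(z^2 - 7*z + 10) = (z - 2)^2*(z - 5)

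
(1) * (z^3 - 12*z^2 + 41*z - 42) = z^3 - 12*z^2 + 41*z - 42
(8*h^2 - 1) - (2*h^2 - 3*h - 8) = 6*h^2 + 3*h + 7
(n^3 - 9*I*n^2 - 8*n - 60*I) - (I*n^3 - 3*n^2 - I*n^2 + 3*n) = n^3 - I*n^3 + 3*n^2 - 8*I*n^2 - 11*n - 60*I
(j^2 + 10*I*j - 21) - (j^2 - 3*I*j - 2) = 13*I*j - 19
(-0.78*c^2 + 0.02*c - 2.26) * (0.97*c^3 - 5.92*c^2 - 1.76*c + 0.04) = -0.7566*c^5 + 4.637*c^4 - 0.9378*c^3 + 13.3128*c^2 + 3.9784*c - 0.0904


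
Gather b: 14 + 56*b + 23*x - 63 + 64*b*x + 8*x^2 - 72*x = b*(64*x + 56) + 8*x^2 - 49*x - 49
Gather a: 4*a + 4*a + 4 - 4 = 8*a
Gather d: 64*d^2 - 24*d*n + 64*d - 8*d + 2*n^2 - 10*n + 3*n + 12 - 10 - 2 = 64*d^2 + d*(56 - 24*n) + 2*n^2 - 7*n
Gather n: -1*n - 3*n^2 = -3*n^2 - n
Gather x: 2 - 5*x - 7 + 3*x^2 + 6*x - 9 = 3*x^2 + x - 14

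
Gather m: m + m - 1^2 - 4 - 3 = 2*m - 8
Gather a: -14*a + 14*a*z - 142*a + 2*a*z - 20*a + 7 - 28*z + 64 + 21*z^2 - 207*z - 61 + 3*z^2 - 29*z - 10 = a*(16*z - 176) + 24*z^2 - 264*z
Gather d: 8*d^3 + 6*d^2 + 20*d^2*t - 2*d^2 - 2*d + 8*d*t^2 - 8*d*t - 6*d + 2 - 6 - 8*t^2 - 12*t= 8*d^3 + d^2*(20*t + 4) + d*(8*t^2 - 8*t - 8) - 8*t^2 - 12*t - 4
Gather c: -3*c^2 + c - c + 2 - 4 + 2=-3*c^2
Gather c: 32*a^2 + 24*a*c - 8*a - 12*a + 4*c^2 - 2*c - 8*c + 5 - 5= 32*a^2 - 20*a + 4*c^2 + c*(24*a - 10)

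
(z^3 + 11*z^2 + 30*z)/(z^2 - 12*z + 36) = z*(z^2 + 11*z + 30)/(z^2 - 12*z + 36)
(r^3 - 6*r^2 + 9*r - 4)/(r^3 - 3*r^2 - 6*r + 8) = (r - 1)/(r + 2)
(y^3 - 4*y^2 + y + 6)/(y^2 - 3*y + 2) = (y^2 - 2*y - 3)/(y - 1)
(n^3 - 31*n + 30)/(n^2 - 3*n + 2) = (n^2 + n - 30)/(n - 2)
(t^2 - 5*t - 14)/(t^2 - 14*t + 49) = (t + 2)/(t - 7)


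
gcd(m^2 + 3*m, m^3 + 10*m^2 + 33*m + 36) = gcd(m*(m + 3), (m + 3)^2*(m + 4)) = m + 3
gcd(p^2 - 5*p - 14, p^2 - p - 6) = p + 2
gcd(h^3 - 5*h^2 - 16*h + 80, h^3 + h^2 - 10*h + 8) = h + 4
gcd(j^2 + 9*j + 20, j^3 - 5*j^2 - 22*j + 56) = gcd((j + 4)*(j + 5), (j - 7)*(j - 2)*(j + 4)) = j + 4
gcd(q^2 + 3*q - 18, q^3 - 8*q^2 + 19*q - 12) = q - 3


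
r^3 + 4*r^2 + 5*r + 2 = (r + 1)^2*(r + 2)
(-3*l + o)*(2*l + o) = -6*l^2 - l*o + o^2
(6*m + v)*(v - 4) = 6*m*v - 24*m + v^2 - 4*v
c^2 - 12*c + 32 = (c - 8)*(c - 4)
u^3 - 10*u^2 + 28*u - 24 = (u - 6)*(u - 2)^2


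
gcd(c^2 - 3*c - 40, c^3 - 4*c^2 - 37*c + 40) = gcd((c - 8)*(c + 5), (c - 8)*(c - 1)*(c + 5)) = c^2 - 3*c - 40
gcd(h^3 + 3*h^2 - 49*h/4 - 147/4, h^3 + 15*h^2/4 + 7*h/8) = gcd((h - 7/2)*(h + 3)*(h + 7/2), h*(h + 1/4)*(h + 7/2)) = h + 7/2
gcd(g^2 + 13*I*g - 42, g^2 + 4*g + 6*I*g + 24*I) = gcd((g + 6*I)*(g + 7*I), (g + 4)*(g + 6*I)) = g + 6*I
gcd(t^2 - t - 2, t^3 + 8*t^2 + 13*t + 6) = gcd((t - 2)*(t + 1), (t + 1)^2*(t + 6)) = t + 1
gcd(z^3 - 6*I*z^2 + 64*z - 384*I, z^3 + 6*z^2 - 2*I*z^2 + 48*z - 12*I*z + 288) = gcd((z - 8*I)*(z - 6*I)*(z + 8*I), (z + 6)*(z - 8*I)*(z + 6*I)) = z - 8*I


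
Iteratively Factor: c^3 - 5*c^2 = (c - 5)*(c^2) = c*(c - 5)*(c)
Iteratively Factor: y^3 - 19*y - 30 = (y + 2)*(y^2 - 2*y - 15) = (y + 2)*(y + 3)*(y - 5)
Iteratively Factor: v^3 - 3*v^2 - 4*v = (v + 1)*(v^2 - 4*v) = (v - 4)*(v + 1)*(v)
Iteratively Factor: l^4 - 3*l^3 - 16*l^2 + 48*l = (l - 4)*(l^3 + l^2 - 12*l) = (l - 4)*(l - 3)*(l^2 + 4*l) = (l - 4)*(l - 3)*(l + 4)*(l)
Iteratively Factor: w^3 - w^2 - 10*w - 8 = (w + 2)*(w^2 - 3*w - 4) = (w + 1)*(w + 2)*(w - 4)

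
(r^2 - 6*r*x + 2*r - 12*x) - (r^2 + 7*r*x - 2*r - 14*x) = -13*r*x + 4*r + 2*x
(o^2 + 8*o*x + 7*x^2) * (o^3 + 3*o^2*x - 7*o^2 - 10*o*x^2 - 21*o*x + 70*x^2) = o^5 + 11*o^4*x - 7*o^4 + 21*o^3*x^2 - 77*o^3*x - 59*o^2*x^3 - 147*o^2*x^2 - 70*o*x^4 + 413*o*x^3 + 490*x^4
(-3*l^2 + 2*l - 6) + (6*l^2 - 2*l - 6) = 3*l^2 - 12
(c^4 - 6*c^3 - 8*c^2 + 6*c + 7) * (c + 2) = c^5 - 4*c^4 - 20*c^3 - 10*c^2 + 19*c + 14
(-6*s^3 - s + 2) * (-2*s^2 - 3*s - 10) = 12*s^5 + 18*s^4 + 62*s^3 - s^2 + 4*s - 20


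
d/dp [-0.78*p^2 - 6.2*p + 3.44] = -1.56*p - 6.2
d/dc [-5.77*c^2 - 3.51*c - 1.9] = -11.54*c - 3.51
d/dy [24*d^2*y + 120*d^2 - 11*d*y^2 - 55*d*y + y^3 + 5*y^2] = 24*d^2 - 22*d*y - 55*d + 3*y^2 + 10*y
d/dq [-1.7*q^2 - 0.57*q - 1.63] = -3.4*q - 0.57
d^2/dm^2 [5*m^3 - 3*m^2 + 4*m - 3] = 30*m - 6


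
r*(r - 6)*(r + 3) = r^3 - 3*r^2 - 18*r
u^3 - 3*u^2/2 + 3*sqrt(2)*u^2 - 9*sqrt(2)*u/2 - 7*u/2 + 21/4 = (u - 3/2)*(u - sqrt(2)/2)*(u + 7*sqrt(2)/2)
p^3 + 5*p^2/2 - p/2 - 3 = (p - 1)*(p + 3/2)*(p + 2)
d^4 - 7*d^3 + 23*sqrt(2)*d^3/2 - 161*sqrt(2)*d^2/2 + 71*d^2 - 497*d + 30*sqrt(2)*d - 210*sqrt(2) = (d - 7)*(d + sqrt(2)/2)*(d + 5*sqrt(2))*(d + 6*sqrt(2))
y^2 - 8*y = y*(y - 8)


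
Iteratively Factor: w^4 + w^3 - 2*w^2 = (w)*(w^3 + w^2 - 2*w) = w*(w + 2)*(w^2 - w) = w^2*(w + 2)*(w - 1)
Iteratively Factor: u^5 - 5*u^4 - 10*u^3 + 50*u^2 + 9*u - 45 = (u + 1)*(u^4 - 6*u^3 - 4*u^2 + 54*u - 45) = (u - 5)*(u + 1)*(u^3 - u^2 - 9*u + 9) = (u - 5)*(u - 3)*(u + 1)*(u^2 + 2*u - 3) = (u - 5)*(u - 3)*(u - 1)*(u + 1)*(u + 3)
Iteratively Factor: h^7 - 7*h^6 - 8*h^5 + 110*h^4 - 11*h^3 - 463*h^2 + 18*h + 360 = (h - 5)*(h^6 - 2*h^5 - 18*h^4 + 20*h^3 + 89*h^2 - 18*h - 72) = (h - 5)*(h + 1)*(h^5 - 3*h^4 - 15*h^3 + 35*h^2 + 54*h - 72) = (h - 5)*(h - 1)*(h + 1)*(h^4 - 2*h^3 - 17*h^2 + 18*h + 72) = (h - 5)*(h - 3)*(h - 1)*(h + 1)*(h^3 + h^2 - 14*h - 24) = (h - 5)*(h - 4)*(h - 3)*(h - 1)*(h + 1)*(h^2 + 5*h + 6) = (h - 5)*(h - 4)*(h - 3)*(h - 1)*(h + 1)*(h + 2)*(h + 3)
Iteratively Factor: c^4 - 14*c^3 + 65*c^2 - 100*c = (c - 5)*(c^3 - 9*c^2 + 20*c) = c*(c - 5)*(c^2 - 9*c + 20) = c*(c - 5)^2*(c - 4)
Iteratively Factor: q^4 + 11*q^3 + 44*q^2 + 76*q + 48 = (q + 2)*(q^3 + 9*q^2 + 26*q + 24) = (q + 2)*(q + 4)*(q^2 + 5*q + 6) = (q + 2)^2*(q + 4)*(q + 3)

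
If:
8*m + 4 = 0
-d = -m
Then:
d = -1/2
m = -1/2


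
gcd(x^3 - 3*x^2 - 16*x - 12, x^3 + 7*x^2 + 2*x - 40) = 1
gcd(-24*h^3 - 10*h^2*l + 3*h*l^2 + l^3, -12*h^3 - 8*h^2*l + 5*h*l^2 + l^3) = 1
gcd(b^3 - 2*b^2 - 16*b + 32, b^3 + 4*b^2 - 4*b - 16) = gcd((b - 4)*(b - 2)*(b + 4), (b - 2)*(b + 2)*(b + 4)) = b^2 + 2*b - 8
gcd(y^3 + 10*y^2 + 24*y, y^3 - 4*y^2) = y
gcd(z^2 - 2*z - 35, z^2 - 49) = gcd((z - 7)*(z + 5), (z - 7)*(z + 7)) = z - 7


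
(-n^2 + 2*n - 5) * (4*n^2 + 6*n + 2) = -4*n^4 + 2*n^3 - 10*n^2 - 26*n - 10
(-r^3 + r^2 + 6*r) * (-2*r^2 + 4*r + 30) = 2*r^5 - 6*r^4 - 38*r^3 + 54*r^2 + 180*r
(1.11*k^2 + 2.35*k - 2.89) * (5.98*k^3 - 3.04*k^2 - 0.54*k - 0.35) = 6.6378*k^5 + 10.6786*k^4 - 25.0256*k^3 + 7.1281*k^2 + 0.7381*k + 1.0115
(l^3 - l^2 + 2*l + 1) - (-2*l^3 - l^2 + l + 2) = 3*l^3 + l - 1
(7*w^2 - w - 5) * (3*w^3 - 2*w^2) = 21*w^5 - 17*w^4 - 13*w^3 + 10*w^2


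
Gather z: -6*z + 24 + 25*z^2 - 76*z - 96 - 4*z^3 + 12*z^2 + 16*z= -4*z^3 + 37*z^2 - 66*z - 72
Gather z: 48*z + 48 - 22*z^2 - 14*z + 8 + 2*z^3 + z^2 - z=2*z^3 - 21*z^2 + 33*z + 56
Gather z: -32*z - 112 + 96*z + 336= 64*z + 224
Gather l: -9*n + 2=2 - 9*n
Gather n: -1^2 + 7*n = 7*n - 1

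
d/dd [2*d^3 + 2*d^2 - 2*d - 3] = 6*d^2 + 4*d - 2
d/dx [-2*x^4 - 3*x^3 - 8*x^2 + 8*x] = -8*x^3 - 9*x^2 - 16*x + 8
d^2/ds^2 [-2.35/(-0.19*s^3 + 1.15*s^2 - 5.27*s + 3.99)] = ((5.405 - 2.679*s)*(0.19*s^3 - 1.15*s^2 + 5.27*s - 3.99) + 2.35*(0.57*s^2 - 2.3*s + 5.27)*(1.14*s^2 - 4.6*s + 10.54))/(0.19*s^3 - 1.15*s^2 + 5.27*s - 3.99)^3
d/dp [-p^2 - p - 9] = -2*p - 1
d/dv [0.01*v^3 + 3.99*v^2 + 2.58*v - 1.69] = 0.03*v^2 + 7.98*v + 2.58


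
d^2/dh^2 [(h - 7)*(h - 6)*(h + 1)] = 6*h - 24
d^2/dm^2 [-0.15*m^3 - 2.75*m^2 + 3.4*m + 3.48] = -0.9*m - 5.5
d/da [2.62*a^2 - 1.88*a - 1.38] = 5.24*a - 1.88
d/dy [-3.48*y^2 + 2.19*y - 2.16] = 2.19 - 6.96*y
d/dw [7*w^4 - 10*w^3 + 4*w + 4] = 28*w^3 - 30*w^2 + 4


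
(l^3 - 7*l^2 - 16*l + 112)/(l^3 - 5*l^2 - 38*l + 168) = (l + 4)/(l + 6)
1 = 1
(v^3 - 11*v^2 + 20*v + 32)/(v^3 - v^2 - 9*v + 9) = (v^3 - 11*v^2 + 20*v + 32)/(v^3 - v^2 - 9*v + 9)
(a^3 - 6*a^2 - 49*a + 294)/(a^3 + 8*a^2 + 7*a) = (a^2 - 13*a + 42)/(a*(a + 1))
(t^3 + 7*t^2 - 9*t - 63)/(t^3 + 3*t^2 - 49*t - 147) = (t - 3)/(t - 7)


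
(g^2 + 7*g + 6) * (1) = g^2 + 7*g + 6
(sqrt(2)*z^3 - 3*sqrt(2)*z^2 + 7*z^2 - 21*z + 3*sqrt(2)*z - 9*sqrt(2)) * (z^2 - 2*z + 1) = sqrt(2)*z^5 - 5*sqrt(2)*z^4 + 7*z^4 - 35*z^3 + 10*sqrt(2)*z^3 - 18*sqrt(2)*z^2 + 49*z^2 - 21*z + 21*sqrt(2)*z - 9*sqrt(2)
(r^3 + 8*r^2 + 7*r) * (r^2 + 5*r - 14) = r^5 + 13*r^4 + 33*r^3 - 77*r^2 - 98*r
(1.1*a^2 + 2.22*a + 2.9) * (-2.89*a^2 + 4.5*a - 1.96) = -3.179*a^4 - 1.4658*a^3 - 0.547000000000001*a^2 + 8.6988*a - 5.684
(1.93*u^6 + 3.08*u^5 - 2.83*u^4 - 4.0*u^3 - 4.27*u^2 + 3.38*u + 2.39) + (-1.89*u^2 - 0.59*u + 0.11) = 1.93*u^6 + 3.08*u^5 - 2.83*u^4 - 4.0*u^3 - 6.16*u^2 + 2.79*u + 2.5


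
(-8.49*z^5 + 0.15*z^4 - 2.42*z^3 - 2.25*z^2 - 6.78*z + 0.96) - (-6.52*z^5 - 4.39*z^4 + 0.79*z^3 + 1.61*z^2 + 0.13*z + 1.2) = -1.97*z^5 + 4.54*z^4 - 3.21*z^3 - 3.86*z^2 - 6.91*z - 0.24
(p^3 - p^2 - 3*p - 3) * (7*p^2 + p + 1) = 7*p^5 - 6*p^4 - 21*p^3 - 25*p^2 - 6*p - 3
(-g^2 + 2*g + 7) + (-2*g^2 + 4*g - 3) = -3*g^2 + 6*g + 4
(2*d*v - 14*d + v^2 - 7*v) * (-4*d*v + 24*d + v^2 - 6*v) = -8*d^2*v^2 + 104*d^2*v - 336*d^2 - 2*d*v^3 + 26*d*v^2 - 84*d*v + v^4 - 13*v^3 + 42*v^2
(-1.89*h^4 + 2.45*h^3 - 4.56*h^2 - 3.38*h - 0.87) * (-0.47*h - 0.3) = 0.8883*h^5 - 0.5845*h^4 + 1.4082*h^3 + 2.9566*h^2 + 1.4229*h + 0.261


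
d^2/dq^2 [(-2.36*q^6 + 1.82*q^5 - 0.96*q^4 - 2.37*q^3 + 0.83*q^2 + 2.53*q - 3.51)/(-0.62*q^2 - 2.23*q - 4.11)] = (10.886208*q^8 + 93.690432*q^7 + 399.665184*q^6 + 854.121792*q^5 + 738.856836*q^4 - 462.250302*q^3 + 345.713058*q^2 + 308.004894*q + 35.356926)/(0.238328*q^6 + 2.571636*q^5 + 13.989246*q^4 + 45.184483*q^3 + 92.735163*q^2 + 113.008149*q + 69.426531)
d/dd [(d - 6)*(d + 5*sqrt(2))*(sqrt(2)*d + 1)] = 3*sqrt(2)*d^2 - 12*sqrt(2)*d + 22*d - 66 + 5*sqrt(2)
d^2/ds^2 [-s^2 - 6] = -2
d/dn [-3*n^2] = -6*n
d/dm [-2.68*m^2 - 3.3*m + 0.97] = -5.36*m - 3.3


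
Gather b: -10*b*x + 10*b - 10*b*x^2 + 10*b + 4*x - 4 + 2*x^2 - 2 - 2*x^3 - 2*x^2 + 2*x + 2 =b*(-10*x^2 - 10*x + 20) - 2*x^3 + 6*x - 4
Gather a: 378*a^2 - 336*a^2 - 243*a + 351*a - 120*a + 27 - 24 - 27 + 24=42*a^2 - 12*a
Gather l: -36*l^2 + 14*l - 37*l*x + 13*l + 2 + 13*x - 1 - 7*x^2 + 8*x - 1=-36*l^2 + l*(27 - 37*x) - 7*x^2 + 21*x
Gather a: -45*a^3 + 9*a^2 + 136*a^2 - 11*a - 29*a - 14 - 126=-45*a^3 + 145*a^2 - 40*a - 140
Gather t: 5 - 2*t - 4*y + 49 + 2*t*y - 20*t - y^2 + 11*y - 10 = t*(2*y - 22) - y^2 + 7*y + 44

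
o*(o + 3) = o^2 + 3*o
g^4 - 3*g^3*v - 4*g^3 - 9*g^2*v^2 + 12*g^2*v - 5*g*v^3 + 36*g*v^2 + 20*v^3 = (g - 4)*(g - 5*v)*(g + v)^2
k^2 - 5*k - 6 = (k - 6)*(k + 1)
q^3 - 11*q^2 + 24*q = q*(q - 8)*(q - 3)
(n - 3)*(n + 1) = n^2 - 2*n - 3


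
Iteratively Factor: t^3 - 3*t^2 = (t - 3)*(t^2) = t*(t - 3)*(t)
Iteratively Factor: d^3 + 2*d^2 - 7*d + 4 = (d + 4)*(d^2 - 2*d + 1) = (d - 1)*(d + 4)*(d - 1)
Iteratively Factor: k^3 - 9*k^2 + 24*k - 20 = (k - 5)*(k^2 - 4*k + 4) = (k - 5)*(k - 2)*(k - 2)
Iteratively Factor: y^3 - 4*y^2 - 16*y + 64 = (y - 4)*(y^2 - 16) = (y - 4)*(y + 4)*(y - 4)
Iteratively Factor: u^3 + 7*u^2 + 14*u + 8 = (u + 1)*(u^2 + 6*u + 8) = (u + 1)*(u + 4)*(u + 2)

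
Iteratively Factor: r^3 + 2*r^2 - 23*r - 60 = (r + 3)*(r^2 - r - 20) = (r - 5)*(r + 3)*(r + 4)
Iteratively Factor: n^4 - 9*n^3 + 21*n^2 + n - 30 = (n - 2)*(n^3 - 7*n^2 + 7*n + 15) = (n - 5)*(n - 2)*(n^2 - 2*n - 3) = (n - 5)*(n - 3)*(n - 2)*(n + 1)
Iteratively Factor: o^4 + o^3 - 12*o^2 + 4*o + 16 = (o + 4)*(o^3 - 3*o^2 + 4) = (o + 1)*(o + 4)*(o^2 - 4*o + 4) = (o - 2)*(o + 1)*(o + 4)*(o - 2)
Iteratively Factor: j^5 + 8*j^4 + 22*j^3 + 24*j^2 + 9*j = (j + 1)*(j^4 + 7*j^3 + 15*j^2 + 9*j) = j*(j + 1)*(j^3 + 7*j^2 + 15*j + 9) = j*(j + 1)*(j + 3)*(j^2 + 4*j + 3) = j*(j + 1)^2*(j + 3)*(j + 3)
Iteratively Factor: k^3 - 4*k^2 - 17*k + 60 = (k - 3)*(k^2 - k - 20) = (k - 3)*(k + 4)*(k - 5)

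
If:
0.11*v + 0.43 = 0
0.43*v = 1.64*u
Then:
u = -1.02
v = -3.91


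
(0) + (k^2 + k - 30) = k^2 + k - 30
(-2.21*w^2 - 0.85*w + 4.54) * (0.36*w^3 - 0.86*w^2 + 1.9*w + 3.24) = -0.7956*w^5 + 1.5946*w^4 - 1.8336*w^3 - 12.6798*w^2 + 5.872*w + 14.7096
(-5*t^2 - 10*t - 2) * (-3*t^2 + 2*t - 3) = 15*t^4 + 20*t^3 + t^2 + 26*t + 6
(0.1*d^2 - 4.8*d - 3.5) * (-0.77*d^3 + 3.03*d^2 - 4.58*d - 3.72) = -0.077*d^5 + 3.999*d^4 - 12.307*d^3 + 11.007*d^2 + 33.886*d + 13.02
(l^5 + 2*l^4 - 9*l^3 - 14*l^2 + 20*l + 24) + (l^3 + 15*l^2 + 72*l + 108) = l^5 + 2*l^4 - 8*l^3 + l^2 + 92*l + 132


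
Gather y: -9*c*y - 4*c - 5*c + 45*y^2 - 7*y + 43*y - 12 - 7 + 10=-9*c + 45*y^2 + y*(36 - 9*c) - 9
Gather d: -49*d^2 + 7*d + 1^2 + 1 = -49*d^2 + 7*d + 2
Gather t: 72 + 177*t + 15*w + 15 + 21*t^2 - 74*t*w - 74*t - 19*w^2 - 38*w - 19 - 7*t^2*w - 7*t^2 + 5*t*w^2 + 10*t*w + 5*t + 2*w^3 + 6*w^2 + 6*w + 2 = t^2*(14 - 7*w) + t*(5*w^2 - 64*w + 108) + 2*w^3 - 13*w^2 - 17*w + 70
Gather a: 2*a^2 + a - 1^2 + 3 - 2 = 2*a^2 + a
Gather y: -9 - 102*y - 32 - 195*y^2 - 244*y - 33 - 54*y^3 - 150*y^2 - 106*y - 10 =-54*y^3 - 345*y^2 - 452*y - 84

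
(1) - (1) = 0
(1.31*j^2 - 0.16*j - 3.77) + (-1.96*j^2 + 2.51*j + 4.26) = -0.65*j^2 + 2.35*j + 0.49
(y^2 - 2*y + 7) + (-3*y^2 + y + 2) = -2*y^2 - y + 9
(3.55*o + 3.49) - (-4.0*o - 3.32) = 7.55*o + 6.81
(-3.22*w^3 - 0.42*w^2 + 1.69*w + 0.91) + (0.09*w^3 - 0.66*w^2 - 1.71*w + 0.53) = -3.13*w^3 - 1.08*w^2 - 0.02*w + 1.44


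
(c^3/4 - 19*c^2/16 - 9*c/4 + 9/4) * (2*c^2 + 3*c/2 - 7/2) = c^5/2 - 2*c^4 - 229*c^3/32 + 169*c^2/32 + 45*c/4 - 63/8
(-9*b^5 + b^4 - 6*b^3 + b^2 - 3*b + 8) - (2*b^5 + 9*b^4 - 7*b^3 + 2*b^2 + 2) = -11*b^5 - 8*b^4 + b^3 - b^2 - 3*b + 6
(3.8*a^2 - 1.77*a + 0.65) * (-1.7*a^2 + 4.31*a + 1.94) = -6.46*a^4 + 19.387*a^3 - 1.3617*a^2 - 0.6323*a + 1.261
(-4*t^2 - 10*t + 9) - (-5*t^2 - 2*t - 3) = t^2 - 8*t + 12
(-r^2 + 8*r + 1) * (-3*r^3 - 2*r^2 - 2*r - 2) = 3*r^5 - 22*r^4 - 17*r^3 - 16*r^2 - 18*r - 2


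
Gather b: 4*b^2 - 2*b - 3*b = 4*b^2 - 5*b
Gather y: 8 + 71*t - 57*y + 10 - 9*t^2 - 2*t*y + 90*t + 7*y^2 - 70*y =-9*t^2 + 161*t + 7*y^2 + y*(-2*t - 127) + 18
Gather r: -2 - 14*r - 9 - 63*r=-77*r - 11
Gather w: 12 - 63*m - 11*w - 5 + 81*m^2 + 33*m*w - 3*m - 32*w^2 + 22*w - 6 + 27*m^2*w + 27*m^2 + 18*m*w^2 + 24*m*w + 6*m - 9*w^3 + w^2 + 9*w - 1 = 108*m^2 - 60*m - 9*w^3 + w^2*(18*m - 31) + w*(27*m^2 + 57*m + 20)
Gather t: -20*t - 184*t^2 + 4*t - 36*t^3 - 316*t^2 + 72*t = -36*t^3 - 500*t^2 + 56*t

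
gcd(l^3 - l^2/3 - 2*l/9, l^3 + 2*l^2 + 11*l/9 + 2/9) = l + 1/3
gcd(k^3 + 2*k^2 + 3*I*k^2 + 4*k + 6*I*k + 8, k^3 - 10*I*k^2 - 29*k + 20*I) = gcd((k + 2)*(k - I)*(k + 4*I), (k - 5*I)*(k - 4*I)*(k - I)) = k - I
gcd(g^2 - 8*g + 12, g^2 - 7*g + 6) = g - 6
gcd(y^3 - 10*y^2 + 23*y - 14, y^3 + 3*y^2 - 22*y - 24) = 1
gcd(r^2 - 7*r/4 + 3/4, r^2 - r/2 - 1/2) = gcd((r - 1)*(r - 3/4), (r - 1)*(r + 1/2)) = r - 1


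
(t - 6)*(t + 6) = t^2 - 36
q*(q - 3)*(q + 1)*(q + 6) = q^4 + 4*q^3 - 15*q^2 - 18*q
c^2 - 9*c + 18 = (c - 6)*(c - 3)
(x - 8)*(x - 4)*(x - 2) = x^3 - 14*x^2 + 56*x - 64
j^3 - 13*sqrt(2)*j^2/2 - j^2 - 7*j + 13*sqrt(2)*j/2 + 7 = (j - 1)*(j - 7*sqrt(2))*(j + sqrt(2)/2)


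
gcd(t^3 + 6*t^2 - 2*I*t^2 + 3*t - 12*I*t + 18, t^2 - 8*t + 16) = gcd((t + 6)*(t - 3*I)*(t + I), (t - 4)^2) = 1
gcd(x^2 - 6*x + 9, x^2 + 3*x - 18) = x - 3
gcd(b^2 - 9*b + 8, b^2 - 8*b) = b - 8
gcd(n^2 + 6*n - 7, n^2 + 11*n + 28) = n + 7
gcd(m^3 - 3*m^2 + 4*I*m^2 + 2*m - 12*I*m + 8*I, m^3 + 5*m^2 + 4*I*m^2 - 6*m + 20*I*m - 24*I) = m^2 + m*(-1 + 4*I) - 4*I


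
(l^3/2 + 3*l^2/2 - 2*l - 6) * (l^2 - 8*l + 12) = l^5/2 - 5*l^4/2 - 8*l^3 + 28*l^2 + 24*l - 72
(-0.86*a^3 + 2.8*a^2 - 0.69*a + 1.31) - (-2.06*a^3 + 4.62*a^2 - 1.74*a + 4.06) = 1.2*a^3 - 1.82*a^2 + 1.05*a - 2.75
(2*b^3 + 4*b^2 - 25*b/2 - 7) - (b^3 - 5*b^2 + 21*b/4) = b^3 + 9*b^2 - 71*b/4 - 7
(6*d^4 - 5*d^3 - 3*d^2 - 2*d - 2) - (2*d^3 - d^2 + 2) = 6*d^4 - 7*d^3 - 2*d^2 - 2*d - 4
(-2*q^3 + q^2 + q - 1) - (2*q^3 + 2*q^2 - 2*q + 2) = -4*q^3 - q^2 + 3*q - 3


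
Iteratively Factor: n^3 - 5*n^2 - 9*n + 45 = (n - 5)*(n^2 - 9) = (n - 5)*(n + 3)*(n - 3)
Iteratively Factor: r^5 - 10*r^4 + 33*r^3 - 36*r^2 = (r - 4)*(r^4 - 6*r^3 + 9*r^2) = r*(r - 4)*(r^3 - 6*r^2 + 9*r) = r*(r - 4)*(r - 3)*(r^2 - 3*r) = r*(r - 4)*(r - 3)^2*(r)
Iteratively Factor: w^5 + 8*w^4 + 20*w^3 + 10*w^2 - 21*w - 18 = (w + 3)*(w^4 + 5*w^3 + 5*w^2 - 5*w - 6) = (w + 3)^2*(w^3 + 2*w^2 - w - 2) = (w - 1)*(w + 3)^2*(w^2 + 3*w + 2) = (w - 1)*(w + 1)*(w + 3)^2*(w + 2)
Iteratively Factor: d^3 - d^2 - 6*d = (d + 2)*(d^2 - 3*d) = d*(d + 2)*(d - 3)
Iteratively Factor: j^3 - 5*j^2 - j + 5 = (j + 1)*(j^2 - 6*j + 5) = (j - 5)*(j + 1)*(j - 1)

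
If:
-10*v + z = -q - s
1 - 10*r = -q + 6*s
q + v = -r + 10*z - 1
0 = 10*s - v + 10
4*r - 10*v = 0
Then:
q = 8989/1861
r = 2150/1861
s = -1775/1861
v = 860/1861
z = 1386/1861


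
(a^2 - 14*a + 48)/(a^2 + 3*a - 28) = (a^2 - 14*a + 48)/(a^2 + 3*a - 28)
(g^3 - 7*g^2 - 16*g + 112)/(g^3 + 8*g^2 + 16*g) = (g^2 - 11*g + 28)/(g*(g + 4))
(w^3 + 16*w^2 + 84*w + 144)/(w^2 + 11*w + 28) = (w^2 + 12*w + 36)/(w + 7)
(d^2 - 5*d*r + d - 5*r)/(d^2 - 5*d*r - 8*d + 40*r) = (d + 1)/(d - 8)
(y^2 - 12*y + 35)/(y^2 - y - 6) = (-y^2 + 12*y - 35)/(-y^2 + y + 6)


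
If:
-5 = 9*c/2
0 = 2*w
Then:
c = -10/9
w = 0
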